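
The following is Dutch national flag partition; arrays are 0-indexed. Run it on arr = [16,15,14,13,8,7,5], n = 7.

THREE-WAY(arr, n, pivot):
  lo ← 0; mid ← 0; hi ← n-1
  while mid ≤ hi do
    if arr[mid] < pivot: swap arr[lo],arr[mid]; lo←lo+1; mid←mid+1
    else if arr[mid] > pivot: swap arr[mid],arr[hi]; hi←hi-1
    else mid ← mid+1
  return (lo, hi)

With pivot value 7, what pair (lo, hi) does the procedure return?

pivot = 7; lo=0, mid=0, hi=6
arr[mid]=16>7: swap arr[0],arr[6]; hi=5 → [5,15,14,13,8,7,16]
arr[mid]=5<7: swap arr[0],arr[0]; lo=1,mid=1 → [5,15,14,13,8,7,16]
arr[mid]=15>7: swap arr[1],arr[5]; hi=4 → [5,7,14,13,8,15,16]
arr[mid]=7=7: mid=2
arr[mid]=14>7: swap arr[2],arr[4]; hi=3 → [5,7,8,13,14,15,16]
arr[mid]=8>7: swap arr[2],arr[3]; hi=2 → [5,7,13,8,14,15,16]
arr[mid]=13>7: swap arr[2],arr[2]; hi=1 → [5,7,13,8,14,15,16]
end: lo=1, hi=1; arr = [5,7,13,8,14,15,16]

(1, 1)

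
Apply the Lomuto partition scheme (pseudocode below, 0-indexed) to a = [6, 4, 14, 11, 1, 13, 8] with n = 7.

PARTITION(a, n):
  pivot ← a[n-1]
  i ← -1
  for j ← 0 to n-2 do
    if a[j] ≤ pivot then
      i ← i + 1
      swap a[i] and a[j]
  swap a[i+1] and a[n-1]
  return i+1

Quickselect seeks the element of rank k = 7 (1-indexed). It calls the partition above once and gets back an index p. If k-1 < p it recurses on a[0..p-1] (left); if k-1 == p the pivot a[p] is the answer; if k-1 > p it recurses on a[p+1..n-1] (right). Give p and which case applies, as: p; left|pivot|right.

pivot = a[6] = 8; i = -1
j=0: a[0]=6 ≤ 8 → i=0, swap a[0],a[0] (no change) → [6, 4, 14, 11, 1, 13, 8]
j=1: a[1]=4 ≤ 8 → i=1, swap a[1],a[1] (no change) → [6, 4, 14, 11, 1, 13, 8]
j=2: a[2]=14 > 8 → no swap
j=3: a[3]=11 > 8 → no swap
j=4: a[4]=1 ≤ 8 → i=2, swap a[2],a[4] → [6, 4, 1, 11, 14, 13, 8]
j=5: a[5]=13 > 8 → no swap
final swap a[3],a[6] → [6, 4, 1, 8, 14, 13, 11]; return 3
p = 3; k-1 = 6 > 3 ⇒ right

3; right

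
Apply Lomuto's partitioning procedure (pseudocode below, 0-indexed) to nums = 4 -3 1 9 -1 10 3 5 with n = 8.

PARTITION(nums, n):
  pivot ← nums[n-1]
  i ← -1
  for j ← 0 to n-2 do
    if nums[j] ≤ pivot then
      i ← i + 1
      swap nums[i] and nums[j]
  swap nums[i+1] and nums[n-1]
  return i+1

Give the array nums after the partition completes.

pivot = nums[7] = 5; i = -1
j=0: nums[0]=4 ≤ 5 → i=0, swap nums[0],nums[0] (no change) → 4 -3 1 9 -1 10 3 5
j=1: nums[1]=-3 ≤ 5 → i=1, swap nums[1],nums[1] (no change) → 4 -3 1 9 -1 10 3 5
j=2: nums[2]=1 ≤ 5 → i=2, swap nums[2],nums[2] (no change) → 4 -3 1 9 -1 10 3 5
j=3: nums[3]=9 > 5 → no swap
j=4: nums[4]=-1 ≤ 5 → i=3, swap nums[3],nums[4] → 4 -3 1 -1 9 10 3 5
j=5: nums[5]=10 > 5 → no swap
j=6: nums[6]=3 ≤ 5 → i=4, swap nums[4],nums[6] → 4 -3 1 -1 3 10 9 5
final swap nums[5],nums[7] → 4 -3 1 -1 3 5 9 10; return 5

4 -3 1 -1 3 5 9 10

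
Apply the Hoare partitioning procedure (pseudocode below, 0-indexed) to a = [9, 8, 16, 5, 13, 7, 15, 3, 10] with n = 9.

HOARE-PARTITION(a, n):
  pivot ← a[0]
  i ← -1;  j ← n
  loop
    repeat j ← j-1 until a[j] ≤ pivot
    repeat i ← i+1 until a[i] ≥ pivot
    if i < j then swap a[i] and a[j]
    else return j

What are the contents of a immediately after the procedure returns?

pivot=9
j stops at 7 (3), i stops at 0 (9); swap ⇒ [3, 8, 16, 5, 13, 7, 15, 9, 10]
j stops at 5 (7), i stops at 2 (16); swap ⇒ [3, 8, 7, 5, 13, 16, 15, 9, 10]
j stops at 3, i stops at 4; i≥j ⇒ return 3. a=[3, 8, 7, 5, 13, 16, 15, 9, 10]

[3, 8, 7, 5, 13, 16, 15, 9, 10]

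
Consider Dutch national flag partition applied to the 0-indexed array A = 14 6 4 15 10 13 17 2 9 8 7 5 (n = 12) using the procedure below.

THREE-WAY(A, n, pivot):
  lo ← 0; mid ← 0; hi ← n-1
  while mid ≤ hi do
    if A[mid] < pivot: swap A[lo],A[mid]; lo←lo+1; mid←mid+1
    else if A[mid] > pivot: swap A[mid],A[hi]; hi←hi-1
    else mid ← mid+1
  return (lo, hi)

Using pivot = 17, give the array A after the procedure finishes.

14 6 4 15 10 13 2 9 8 7 5 17

pivot = 17; lo=0, mid=0, hi=11
A[mid]=14<17: swap A[0],A[0]; lo=1,mid=1 → 14 6 4 15 10 13 17 2 9 8 7 5
A[mid]=6<17: swap A[1],A[1]; lo=2,mid=2 → 14 6 4 15 10 13 17 2 9 8 7 5
A[mid]=4<17: swap A[2],A[2]; lo=3,mid=3 → 14 6 4 15 10 13 17 2 9 8 7 5
A[mid]=15<17: swap A[3],A[3]; lo=4,mid=4 → 14 6 4 15 10 13 17 2 9 8 7 5
A[mid]=10<17: swap A[4],A[4]; lo=5,mid=5 → 14 6 4 15 10 13 17 2 9 8 7 5
A[mid]=13<17: swap A[5],A[5]; lo=6,mid=6 → 14 6 4 15 10 13 17 2 9 8 7 5
A[mid]=17=17: mid=7
A[mid]=2<17: swap A[6],A[7]; lo=7,mid=8 → 14 6 4 15 10 13 2 17 9 8 7 5
A[mid]=9<17: swap A[7],A[8]; lo=8,mid=9 → 14 6 4 15 10 13 2 9 17 8 7 5
A[mid]=8<17: swap A[8],A[9]; lo=9,mid=10 → 14 6 4 15 10 13 2 9 8 17 7 5
A[mid]=7<17: swap A[9],A[10]; lo=10,mid=11 → 14 6 4 15 10 13 2 9 8 7 17 5
A[mid]=5<17: swap A[10],A[11]; lo=11,mid=12 → 14 6 4 15 10 13 2 9 8 7 5 17
end: lo=11, hi=11; A = 14 6 4 15 10 13 2 9 8 7 5 17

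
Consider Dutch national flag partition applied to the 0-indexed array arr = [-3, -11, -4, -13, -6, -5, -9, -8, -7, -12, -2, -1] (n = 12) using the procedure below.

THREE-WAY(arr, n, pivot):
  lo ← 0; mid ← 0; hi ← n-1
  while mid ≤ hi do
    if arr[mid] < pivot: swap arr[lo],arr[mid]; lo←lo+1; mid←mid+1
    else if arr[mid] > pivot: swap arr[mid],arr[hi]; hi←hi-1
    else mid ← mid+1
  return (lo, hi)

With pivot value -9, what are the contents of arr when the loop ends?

[-12, -11, -13, -9, -5, -6, -8, -7, -4, -2, -1, -3]

lo=0 mid=0 hi=11
-3>-9: swap(0,11), hi=10 ⇒ [-1, -11, -4, -13, -6, -5, -9, -8, -7, -12, -2, -3]
-1>-9: swap(0,10), hi=9 ⇒ [-2, -11, -4, -13, -6, -5, -9, -8, -7, -12, -1, -3]
-2>-9: swap(0,9), hi=8 ⇒ [-12, -11, -4, -13, -6, -5, -9, -8, -7, -2, -1, -3]
-12<-9: swap(0,0), lo=1 mid=1 ⇒ [-12, -11, -4, -13, -6, -5, -9, -8, -7, -2, -1, -3]
-11<-9: swap(1,1), lo=2 mid=2 ⇒ [-12, -11, -4, -13, -6, -5, -9, -8, -7, -2, -1, -3]
-4>-9: swap(2,8), hi=7 ⇒ [-12, -11, -7, -13, -6, -5, -9, -8, -4, -2, -1, -3]
-7>-9: swap(2,7), hi=6 ⇒ [-12, -11, -8, -13, -6, -5, -9, -7, -4, -2, -1, -3]
-8>-9: swap(2,6), hi=5 ⇒ [-12, -11, -9, -13, -6, -5, -8, -7, -4, -2, -1, -3]
-9=-9: mid=3
-13<-9: swap(2,3), lo=3 mid=4 ⇒ [-12, -11, -13, -9, -6, -5, -8, -7, -4, -2, -1, -3]
-6>-9: swap(4,5), hi=4 ⇒ [-12, -11, -13, -9, -5, -6, -8, -7, -4, -2, -1, -3]
-5>-9: swap(4,4), hi=3 ⇒ [-12, -11, -13, -9, -5, -6, -8, -7, -4, -2, -1, -3]
done. lo=3 hi=3; arr=[-12, -11, -13, -9, -5, -6, -8, -7, -4, -2, -1, -3]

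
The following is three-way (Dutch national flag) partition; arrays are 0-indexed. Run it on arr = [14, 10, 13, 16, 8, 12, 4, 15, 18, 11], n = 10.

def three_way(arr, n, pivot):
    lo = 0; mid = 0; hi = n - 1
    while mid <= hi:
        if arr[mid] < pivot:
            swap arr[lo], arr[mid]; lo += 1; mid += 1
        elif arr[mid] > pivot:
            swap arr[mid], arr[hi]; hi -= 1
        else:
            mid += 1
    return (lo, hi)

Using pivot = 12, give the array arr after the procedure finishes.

pivot = 12; lo=0, mid=0, hi=9
arr[mid]=14>12: swap arr[0],arr[9]; hi=8 → [11, 10, 13, 16, 8, 12, 4, 15, 18, 14]
arr[mid]=11<12: swap arr[0],arr[0]; lo=1,mid=1 → [11, 10, 13, 16, 8, 12, 4, 15, 18, 14]
arr[mid]=10<12: swap arr[1],arr[1]; lo=2,mid=2 → [11, 10, 13, 16, 8, 12, 4, 15, 18, 14]
arr[mid]=13>12: swap arr[2],arr[8]; hi=7 → [11, 10, 18, 16, 8, 12, 4, 15, 13, 14]
arr[mid]=18>12: swap arr[2],arr[7]; hi=6 → [11, 10, 15, 16, 8, 12, 4, 18, 13, 14]
arr[mid]=15>12: swap arr[2],arr[6]; hi=5 → [11, 10, 4, 16, 8, 12, 15, 18, 13, 14]
arr[mid]=4<12: swap arr[2],arr[2]; lo=3,mid=3 → [11, 10, 4, 16, 8, 12, 15, 18, 13, 14]
arr[mid]=16>12: swap arr[3],arr[5]; hi=4 → [11, 10, 4, 12, 8, 16, 15, 18, 13, 14]
arr[mid]=12=12: mid=4
arr[mid]=8<12: swap arr[3],arr[4]; lo=4,mid=5 → [11, 10, 4, 8, 12, 16, 15, 18, 13, 14]
end: lo=4, hi=4; arr = [11, 10, 4, 8, 12, 16, 15, 18, 13, 14]

[11, 10, 4, 8, 12, 16, 15, 18, 13, 14]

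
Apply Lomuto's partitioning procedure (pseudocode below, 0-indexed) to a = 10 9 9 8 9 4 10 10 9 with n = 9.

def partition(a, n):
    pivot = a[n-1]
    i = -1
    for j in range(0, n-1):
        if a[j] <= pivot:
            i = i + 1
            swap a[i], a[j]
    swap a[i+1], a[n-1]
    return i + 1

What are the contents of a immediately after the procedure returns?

pivot = a[8] = 9; i = -1
j=0: a[0]=10 > 9 → no swap
j=1: a[1]=9 ≤ 9 → i=0, swap a[0],a[1] → 9 10 9 8 9 4 10 10 9
j=2: a[2]=9 ≤ 9 → i=1, swap a[1],a[2] → 9 9 10 8 9 4 10 10 9
j=3: a[3]=8 ≤ 9 → i=2, swap a[2],a[3] → 9 9 8 10 9 4 10 10 9
j=4: a[4]=9 ≤ 9 → i=3, swap a[3],a[4] → 9 9 8 9 10 4 10 10 9
j=5: a[5]=4 ≤ 9 → i=4, swap a[4],a[5] → 9 9 8 9 4 10 10 10 9
j=6: a[6]=10 > 9 → no swap
j=7: a[7]=10 > 9 → no swap
final swap a[5],a[8] → 9 9 8 9 4 9 10 10 10; return 5

9 9 8 9 4 9 10 10 10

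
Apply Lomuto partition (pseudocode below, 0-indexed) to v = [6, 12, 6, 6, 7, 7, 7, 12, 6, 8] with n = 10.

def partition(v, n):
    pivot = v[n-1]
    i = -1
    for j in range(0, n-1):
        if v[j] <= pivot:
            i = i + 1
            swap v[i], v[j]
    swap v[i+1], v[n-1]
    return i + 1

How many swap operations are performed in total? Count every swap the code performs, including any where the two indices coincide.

8

pivot = v[9] = 8; i = -1
j=0: v[0]=6 ≤ 8 → i=0, swap v[0],v[0] (no change) → [6, 12, 6, 6, 7, 7, 7, 12, 6, 8]
j=1: v[1]=12 > 8 → no swap
j=2: v[2]=6 ≤ 8 → i=1, swap v[1],v[2] → [6, 6, 12, 6, 7, 7, 7, 12, 6, 8]
j=3: v[3]=6 ≤ 8 → i=2, swap v[2],v[3] → [6, 6, 6, 12, 7, 7, 7, 12, 6, 8]
j=4: v[4]=7 ≤ 8 → i=3, swap v[3],v[4] → [6, 6, 6, 7, 12, 7, 7, 12, 6, 8]
j=5: v[5]=7 ≤ 8 → i=4, swap v[4],v[5] → [6, 6, 6, 7, 7, 12, 7, 12, 6, 8]
j=6: v[6]=7 ≤ 8 → i=5, swap v[5],v[6] → [6, 6, 6, 7, 7, 7, 12, 12, 6, 8]
j=7: v[7]=12 > 8 → no swap
j=8: v[8]=6 ≤ 8 → i=6, swap v[6],v[8] → [6, 6, 6, 7, 7, 7, 6, 12, 12, 8]
final swap v[7],v[9] → [6, 6, 6, 7, 7, 7, 6, 8, 12, 12]; return 7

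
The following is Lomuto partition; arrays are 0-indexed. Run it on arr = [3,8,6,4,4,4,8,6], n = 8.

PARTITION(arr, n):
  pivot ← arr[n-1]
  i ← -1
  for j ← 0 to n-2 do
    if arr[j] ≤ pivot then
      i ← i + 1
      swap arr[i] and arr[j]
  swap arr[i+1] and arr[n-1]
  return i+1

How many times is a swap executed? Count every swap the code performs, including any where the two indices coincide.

6

pivot=6, i=-1
j=0: 3≤6, i=0, swap(0,0) ⇒ [3,8,6,4,4,4,8,6]
j=1: 8>6, skip
j=2: 6≤6, i=1, swap(1,2) ⇒ [3,6,8,4,4,4,8,6]
j=3: 4≤6, i=2, swap(2,3) ⇒ [3,6,4,8,4,4,8,6]
j=4: 4≤6, i=3, swap(3,4) ⇒ [3,6,4,4,8,4,8,6]
j=5: 4≤6, i=4, swap(4,5) ⇒ [3,6,4,4,4,8,8,6]
j=6: 8>6, skip
swap(5,7) ⇒ [3,6,4,4,4,6,8,8]; return 5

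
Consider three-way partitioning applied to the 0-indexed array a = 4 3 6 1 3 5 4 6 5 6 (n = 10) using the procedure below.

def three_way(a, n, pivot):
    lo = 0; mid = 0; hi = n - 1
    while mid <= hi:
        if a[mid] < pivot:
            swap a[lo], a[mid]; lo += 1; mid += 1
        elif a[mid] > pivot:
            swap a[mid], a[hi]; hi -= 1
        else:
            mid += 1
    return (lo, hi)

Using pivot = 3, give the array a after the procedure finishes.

lo=0 mid=0 hi=9
4>3: swap(0,9), hi=8 ⇒ 6 3 6 1 3 5 4 6 5 4
6>3: swap(0,8), hi=7 ⇒ 5 3 6 1 3 5 4 6 6 4
5>3: swap(0,7), hi=6 ⇒ 6 3 6 1 3 5 4 5 6 4
6>3: swap(0,6), hi=5 ⇒ 4 3 6 1 3 5 6 5 6 4
4>3: swap(0,5), hi=4 ⇒ 5 3 6 1 3 4 6 5 6 4
5>3: swap(0,4), hi=3 ⇒ 3 3 6 1 5 4 6 5 6 4
3=3: mid=1
3=3: mid=2
6>3: swap(2,3), hi=2 ⇒ 3 3 1 6 5 4 6 5 6 4
1<3: swap(0,2), lo=1 mid=3 ⇒ 1 3 3 6 5 4 6 5 6 4
done. lo=1 hi=2; a=1 3 3 6 5 4 6 5 6 4

1 3 3 6 5 4 6 5 6 4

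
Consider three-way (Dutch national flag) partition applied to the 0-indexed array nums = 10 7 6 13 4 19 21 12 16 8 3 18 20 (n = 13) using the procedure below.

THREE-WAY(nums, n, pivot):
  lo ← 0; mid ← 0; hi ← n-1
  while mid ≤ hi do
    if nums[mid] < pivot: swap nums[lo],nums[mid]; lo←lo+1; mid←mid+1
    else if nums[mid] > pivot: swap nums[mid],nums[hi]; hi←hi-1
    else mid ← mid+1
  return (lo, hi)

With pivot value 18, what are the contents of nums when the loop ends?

10 7 6 13 4 3 12 16 8 18 21 20 19

pivot = 18; lo=0, mid=0, hi=12
nums[mid]=10<18: swap nums[0],nums[0]; lo=1,mid=1 → 10 7 6 13 4 19 21 12 16 8 3 18 20
nums[mid]=7<18: swap nums[1],nums[1]; lo=2,mid=2 → 10 7 6 13 4 19 21 12 16 8 3 18 20
nums[mid]=6<18: swap nums[2],nums[2]; lo=3,mid=3 → 10 7 6 13 4 19 21 12 16 8 3 18 20
nums[mid]=13<18: swap nums[3],nums[3]; lo=4,mid=4 → 10 7 6 13 4 19 21 12 16 8 3 18 20
nums[mid]=4<18: swap nums[4],nums[4]; lo=5,mid=5 → 10 7 6 13 4 19 21 12 16 8 3 18 20
nums[mid]=19>18: swap nums[5],nums[12]; hi=11 → 10 7 6 13 4 20 21 12 16 8 3 18 19
nums[mid]=20>18: swap nums[5],nums[11]; hi=10 → 10 7 6 13 4 18 21 12 16 8 3 20 19
nums[mid]=18=18: mid=6
nums[mid]=21>18: swap nums[6],nums[10]; hi=9 → 10 7 6 13 4 18 3 12 16 8 21 20 19
nums[mid]=3<18: swap nums[5],nums[6]; lo=6,mid=7 → 10 7 6 13 4 3 18 12 16 8 21 20 19
nums[mid]=12<18: swap nums[6],nums[7]; lo=7,mid=8 → 10 7 6 13 4 3 12 18 16 8 21 20 19
nums[mid]=16<18: swap nums[7],nums[8]; lo=8,mid=9 → 10 7 6 13 4 3 12 16 18 8 21 20 19
nums[mid]=8<18: swap nums[8],nums[9]; lo=9,mid=10 → 10 7 6 13 4 3 12 16 8 18 21 20 19
end: lo=9, hi=9; nums = 10 7 6 13 4 3 12 16 8 18 21 20 19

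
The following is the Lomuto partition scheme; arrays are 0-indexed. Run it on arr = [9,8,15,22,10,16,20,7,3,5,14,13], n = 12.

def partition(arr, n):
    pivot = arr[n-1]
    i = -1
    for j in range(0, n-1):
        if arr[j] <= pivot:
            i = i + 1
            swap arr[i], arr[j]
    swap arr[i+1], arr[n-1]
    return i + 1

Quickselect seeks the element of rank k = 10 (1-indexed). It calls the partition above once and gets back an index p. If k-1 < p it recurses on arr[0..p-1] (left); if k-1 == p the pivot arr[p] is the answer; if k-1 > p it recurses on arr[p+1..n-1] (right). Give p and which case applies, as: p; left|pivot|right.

6; right

pivot=13, i=-1
j=0: 9≤13, i=0, swap(0,0) ⇒ [9,8,15,22,10,16,20,7,3,5,14,13]
j=1: 8≤13, i=1, swap(1,1) ⇒ [9,8,15,22,10,16,20,7,3,5,14,13]
j=2: 15>13, skip
j=3: 22>13, skip
j=4: 10≤13, i=2, swap(2,4) ⇒ [9,8,10,22,15,16,20,7,3,5,14,13]
j=5: 16>13, skip
j=6: 20>13, skip
j=7: 7≤13, i=3, swap(3,7) ⇒ [9,8,10,7,15,16,20,22,3,5,14,13]
j=8: 3≤13, i=4, swap(4,8) ⇒ [9,8,10,7,3,16,20,22,15,5,14,13]
j=9: 5≤13, i=5, swap(5,9) ⇒ [9,8,10,7,3,5,20,22,15,16,14,13]
j=10: 14>13, skip
swap(6,11) ⇒ [9,8,10,7,3,5,13,22,15,16,14,20]; return 6
p = 6; k-1 = 9 > 6 ⇒ right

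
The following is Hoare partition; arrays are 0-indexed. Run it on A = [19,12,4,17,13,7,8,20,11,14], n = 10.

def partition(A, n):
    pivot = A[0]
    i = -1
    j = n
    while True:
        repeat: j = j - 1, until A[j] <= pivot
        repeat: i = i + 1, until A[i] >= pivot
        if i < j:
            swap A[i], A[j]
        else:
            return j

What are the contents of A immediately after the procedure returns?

pivot=19
j stops at 9 (14), i stops at 0 (19); swap ⇒ [14,12,4,17,13,7,8,20,11,19]
j stops at 8 (11), i stops at 7 (20); swap ⇒ [14,12,4,17,13,7,8,11,20,19]
j stops at 7, i stops at 8; i≥j ⇒ return 7. A=[14,12,4,17,13,7,8,11,20,19]

[14,12,4,17,13,7,8,11,20,19]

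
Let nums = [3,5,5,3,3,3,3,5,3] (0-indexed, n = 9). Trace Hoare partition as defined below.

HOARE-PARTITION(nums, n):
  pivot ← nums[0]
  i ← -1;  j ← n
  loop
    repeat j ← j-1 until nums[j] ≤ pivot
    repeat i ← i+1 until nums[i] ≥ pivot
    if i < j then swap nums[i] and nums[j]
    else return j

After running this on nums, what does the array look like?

pivot=3
j stops at 8 (3), i stops at 0 (3); swap ⇒ [3,5,5,3,3,3,3,5,3]
j stops at 6 (3), i stops at 1 (5); swap ⇒ [3,3,5,3,3,3,5,5,3]
j stops at 5 (3), i stops at 2 (5); swap ⇒ [3,3,3,3,3,5,5,5,3]
j stops at 4 (3), i stops at 3 (3); swap ⇒ [3,3,3,3,3,5,5,5,3]
j stops at 3, i stops at 4; i≥j ⇒ return 3. nums=[3,3,3,3,3,5,5,5,3]

[3,3,3,3,3,5,5,5,3]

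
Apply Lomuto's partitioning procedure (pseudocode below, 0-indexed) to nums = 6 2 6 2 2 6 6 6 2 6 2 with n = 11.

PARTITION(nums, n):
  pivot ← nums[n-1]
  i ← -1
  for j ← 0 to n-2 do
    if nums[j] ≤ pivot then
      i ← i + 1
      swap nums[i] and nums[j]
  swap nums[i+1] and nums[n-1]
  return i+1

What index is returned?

4

pivot = nums[10] = 2; i = -1
j=0: nums[0]=6 > 2 → no swap
j=1: nums[1]=2 ≤ 2 → i=0, swap nums[0],nums[1] → 2 6 6 2 2 6 6 6 2 6 2
j=2: nums[2]=6 > 2 → no swap
j=3: nums[3]=2 ≤ 2 → i=1, swap nums[1],nums[3] → 2 2 6 6 2 6 6 6 2 6 2
j=4: nums[4]=2 ≤ 2 → i=2, swap nums[2],nums[4] → 2 2 2 6 6 6 6 6 2 6 2
j=5: nums[5]=6 > 2 → no swap
j=6: nums[6]=6 > 2 → no swap
j=7: nums[7]=6 > 2 → no swap
j=8: nums[8]=2 ≤ 2 → i=3, swap nums[3],nums[8] → 2 2 2 2 6 6 6 6 6 6 2
j=9: nums[9]=6 > 2 → no swap
final swap nums[4],nums[10] → 2 2 2 2 2 6 6 6 6 6 6; return 4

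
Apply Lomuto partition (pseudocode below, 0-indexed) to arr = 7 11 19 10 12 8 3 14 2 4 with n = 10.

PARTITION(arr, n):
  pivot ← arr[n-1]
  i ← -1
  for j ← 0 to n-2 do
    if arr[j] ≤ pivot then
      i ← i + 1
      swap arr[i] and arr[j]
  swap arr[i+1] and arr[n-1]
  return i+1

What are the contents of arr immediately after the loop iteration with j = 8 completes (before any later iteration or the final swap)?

pivot = arr[9] = 4; i = -1
j=0: arr[0]=7 > 4 → no swap
j=1: arr[1]=11 > 4 → no swap
j=2: arr[2]=19 > 4 → no swap
j=3: arr[3]=10 > 4 → no swap
j=4: arr[4]=12 > 4 → no swap
j=5: arr[5]=8 > 4 → no swap
j=6: arr[6]=3 ≤ 4 → i=0, swap arr[0],arr[6] → 3 11 19 10 12 8 7 14 2 4
j=7: arr[7]=14 > 4 → no swap
j=8: arr[8]=2 ≤ 4 → i=1, swap arr[1],arr[8] → 3 2 19 10 12 8 7 14 11 4
(after j=8) arr = 3 2 19 10 12 8 7 14 11 4

3 2 19 10 12 8 7 14 11 4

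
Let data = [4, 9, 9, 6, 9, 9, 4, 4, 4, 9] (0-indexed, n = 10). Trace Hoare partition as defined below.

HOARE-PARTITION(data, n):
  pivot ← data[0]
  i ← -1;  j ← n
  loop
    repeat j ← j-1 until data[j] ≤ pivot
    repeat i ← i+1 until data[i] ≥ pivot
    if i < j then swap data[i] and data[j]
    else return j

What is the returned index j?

2

pivot=4
j stops at 8 (4), i stops at 0 (4); swap ⇒ [4, 9, 9, 6, 9, 9, 4, 4, 4, 9]
j stops at 7 (4), i stops at 1 (9); swap ⇒ [4, 4, 9, 6, 9, 9, 4, 9, 4, 9]
j stops at 6 (4), i stops at 2 (9); swap ⇒ [4, 4, 4, 6, 9, 9, 9, 9, 4, 9]
j stops at 2, i stops at 3; i≥j ⇒ return 2. data=[4, 4, 4, 6, 9, 9, 9, 9, 4, 9]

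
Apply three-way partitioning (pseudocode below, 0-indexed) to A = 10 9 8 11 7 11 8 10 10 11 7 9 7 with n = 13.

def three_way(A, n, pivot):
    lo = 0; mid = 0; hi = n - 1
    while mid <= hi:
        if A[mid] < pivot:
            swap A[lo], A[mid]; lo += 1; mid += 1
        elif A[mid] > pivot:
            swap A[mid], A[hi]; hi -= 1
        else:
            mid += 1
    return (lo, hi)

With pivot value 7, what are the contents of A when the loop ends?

7 7 7 11 11 8 10 10 11 8 9 9 10

pivot = 7; lo=0, mid=0, hi=12
A[mid]=10>7: swap A[0],A[12]; hi=11 → 7 9 8 11 7 11 8 10 10 11 7 9 10
A[mid]=7=7: mid=1
A[mid]=9>7: swap A[1],A[11]; hi=10 → 7 9 8 11 7 11 8 10 10 11 7 9 10
A[mid]=9>7: swap A[1],A[10]; hi=9 → 7 7 8 11 7 11 8 10 10 11 9 9 10
A[mid]=7=7: mid=2
A[mid]=8>7: swap A[2],A[9]; hi=8 → 7 7 11 11 7 11 8 10 10 8 9 9 10
A[mid]=11>7: swap A[2],A[8]; hi=7 → 7 7 10 11 7 11 8 10 11 8 9 9 10
A[mid]=10>7: swap A[2],A[7]; hi=6 → 7 7 10 11 7 11 8 10 11 8 9 9 10
A[mid]=10>7: swap A[2],A[6]; hi=5 → 7 7 8 11 7 11 10 10 11 8 9 9 10
A[mid]=8>7: swap A[2],A[5]; hi=4 → 7 7 11 11 7 8 10 10 11 8 9 9 10
A[mid]=11>7: swap A[2],A[4]; hi=3 → 7 7 7 11 11 8 10 10 11 8 9 9 10
A[mid]=7=7: mid=3
A[mid]=11>7: swap A[3],A[3]; hi=2 → 7 7 7 11 11 8 10 10 11 8 9 9 10
end: lo=0, hi=2; A = 7 7 7 11 11 8 10 10 11 8 9 9 10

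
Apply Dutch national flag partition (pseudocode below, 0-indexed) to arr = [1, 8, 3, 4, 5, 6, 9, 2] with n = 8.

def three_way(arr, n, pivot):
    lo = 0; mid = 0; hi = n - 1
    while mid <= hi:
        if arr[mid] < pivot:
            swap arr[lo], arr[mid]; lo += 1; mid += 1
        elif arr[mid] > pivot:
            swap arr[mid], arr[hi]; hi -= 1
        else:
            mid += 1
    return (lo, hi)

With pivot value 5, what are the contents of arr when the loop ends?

pivot = 5; lo=0, mid=0, hi=7
arr[mid]=1<5: swap arr[0],arr[0]; lo=1,mid=1 → [1, 8, 3, 4, 5, 6, 9, 2]
arr[mid]=8>5: swap arr[1],arr[7]; hi=6 → [1, 2, 3, 4, 5, 6, 9, 8]
arr[mid]=2<5: swap arr[1],arr[1]; lo=2,mid=2 → [1, 2, 3, 4, 5, 6, 9, 8]
arr[mid]=3<5: swap arr[2],arr[2]; lo=3,mid=3 → [1, 2, 3, 4, 5, 6, 9, 8]
arr[mid]=4<5: swap arr[3],arr[3]; lo=4,mid=4 → [1, 2, 3, 4, 5, 6, 9, 8]
arr[mid]=5=5: mid=5
arr[mid]=6>5: swap arr[5],arr[6]; hi=5 → [1, 2, 3, 4, 5, 9, 6, 8]
arr[mid]=9>5: swap arr[5],arr[5]; hi=4 → [1, 2, 3, 4, 5, 9, 6, 8]
end: lo=4, hi=4; arr = [1, 2, 3, 4, 5, 9, 6, 8]

[1, 2, 3, 4, 5, 9, 6, 8]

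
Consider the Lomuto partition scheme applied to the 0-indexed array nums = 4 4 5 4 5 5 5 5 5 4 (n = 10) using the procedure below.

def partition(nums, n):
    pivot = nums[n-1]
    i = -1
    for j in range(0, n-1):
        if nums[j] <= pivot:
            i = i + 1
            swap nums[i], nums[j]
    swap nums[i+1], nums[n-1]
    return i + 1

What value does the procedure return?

3

pivot = nums[9] = 4; i = -1
j=0: nums[0]=4 ≤ 4 → i=0, swap nums[0],nums[0] (no change) → 4 4 5 4 5 5 5 5 5 4
j=1: nums[1]=4 ≤ 4 → i=1, swap nums[1],nums[1] (no change) → 4 4 5 4 5 5 5 5 5 4
j=2: nums[2]=5 > 4 → no swap
j=3: nums[3]=4 ≤ 4 → i=2, swap nums[2],nums[3] → 4 4 4 5 5 5 5 5 5 4
j=4: nums[4]=5 > 4 → no swap
j=5: nums[5]=5 > 4 → no swap
j=6: nums[6]=5 > 4 → no swap
j=7: nums[7]=5 > 4 → no swap
j=8: nums[8]=5 > 4 → no swap
final swap nums[3],nums[9] → 4 4 4 4 5 5 5 5 5 5; return 3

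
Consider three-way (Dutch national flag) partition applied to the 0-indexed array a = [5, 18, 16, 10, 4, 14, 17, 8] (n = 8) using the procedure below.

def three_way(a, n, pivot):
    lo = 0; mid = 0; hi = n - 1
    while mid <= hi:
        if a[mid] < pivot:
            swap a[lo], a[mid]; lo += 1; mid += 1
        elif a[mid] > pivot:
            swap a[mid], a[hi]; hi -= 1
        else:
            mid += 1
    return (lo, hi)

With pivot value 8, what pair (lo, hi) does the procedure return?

(2, 2)

pivot = 8; lo=0, mid=0, hi=7
a[mid]=5<8: swap a[0],a[0]; lo=1,mid=1 → [5, 18, 16, 10, 4, 14, 17, 8]
a[mid]=18>8: swap a[1],a[7]; hi=6 → [5, 8, 16, 10, 4, 14, 17, 18]
a[mid]=8=8: mid=2
a[mid]=16>8: swap a[2],a[6]; hi=5 → [5, 8, 17, 10, 4, 14, 16, 18]
a[mid]=17>8: swap a[2],a[5]; hi=4 → [5, 8, 14, 10, 4, 17, 16, 18]
a[mid]=14>8: swap a[2],a[4]; hi=3 → [5, 8, 4, 10, 14, 17, 16, 18]
a[mid]=4<8: swap a[1],a[2]; lo=2,mid=3 → [5, 4, 8, 10, 14, 17, 16, 18]
a[mid]=10>8: swap a[3],a[3]; hi=2 → [5, 4, 8, 10, 14, 17, 16, 18]
end: lo=2, hi=2; a = [5, 4, 8, 10, 14, 17, 16, 18]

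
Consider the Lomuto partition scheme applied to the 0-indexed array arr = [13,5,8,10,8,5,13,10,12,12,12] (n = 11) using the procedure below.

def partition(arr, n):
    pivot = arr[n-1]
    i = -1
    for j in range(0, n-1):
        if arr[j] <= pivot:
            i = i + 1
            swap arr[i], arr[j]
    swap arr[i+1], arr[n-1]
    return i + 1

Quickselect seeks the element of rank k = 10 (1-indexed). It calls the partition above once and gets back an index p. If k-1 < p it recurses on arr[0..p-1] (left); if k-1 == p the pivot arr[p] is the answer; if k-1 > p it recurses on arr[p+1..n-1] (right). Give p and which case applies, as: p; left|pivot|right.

8; right

pivot = arr[10] = 12; i = -1
j=0: arr[0]=13 > 12 → no swap
j=1: arr[1]=5 ≤ 12 → i=0, swap arr[0],arr[1] → [5,13,8,10,8,5,13,10,12,12,12]
j=2: arr[2]=8 ≤ 12 → i=1, swap arr[1],arr[2] → [5,8,13,10,8,5,13,10,12,12,12]
j=3: arr[3]=10 ≤ 12 → i=2, swap arr[2],arr[3] → [5,8,10,13,8,5,13,10,12,12,12]
j=4: arr[4]=8 ≤ 12 → i=3, swap arr[3],arr[4] → [5,8,10,8,13,5,13,10,12,12,12]
j=5: arr[5]=5 ≤ 12 → i=4, swap arr[4],arr[5] → [5,8,10,8,5,13,13,10,12,12,12]
j=6: arr[6]=13 > 12 → no swap
j=7: arr[7]=10 ≤ 12 → i=5, swap arr[5],arr[7] → [5,8,10,8,5,10,13,13,12,12,12]
j=8: arr[8]=12 ≤ 12 → i=6, swap arr[6],arr[8] → [5,8,10,8,5,10,12,13,13,12,12]
j=9: arr[9]=12 ≤ 12 → i=7, swap arr[7],arr[9] → [5,8,10,8,5,10,12,12,13,13,12]
final swap arr[8],arr[10] → [5,8,10,8,5,10,12,12,12,13,13]; return 8
p = 8; k-1 = 9 > 8 ⇒ right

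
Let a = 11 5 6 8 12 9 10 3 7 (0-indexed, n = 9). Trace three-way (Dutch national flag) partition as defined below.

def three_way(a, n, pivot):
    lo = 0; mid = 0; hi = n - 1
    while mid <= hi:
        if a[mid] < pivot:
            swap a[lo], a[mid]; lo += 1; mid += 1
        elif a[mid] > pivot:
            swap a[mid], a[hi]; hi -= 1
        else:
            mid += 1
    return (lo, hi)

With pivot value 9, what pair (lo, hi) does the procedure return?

(5, 5)

lo=0 mid=0 hi=8
11>9: swap(0,8), hi=7 ⇒ 7 5 6 8 12 9 10 3 11
7<9: swap(0,0), lo=1 mid=1 ⇒ 7 5 6 8 12 9 10 3 11
5<9: swap(1,1), lo=2 mid=2 ⇒ 7 5 6 8 12 9 10 3 11
6<9: swap(2,2), lo=3 mid=3 ⇒ 7 5 6 8 12 9 10 3 11
8<9: swap(3,3), lo=4 mid=4 ⇒ 7 5 6 8 12 9 10 3 11
12>9: swap(4,7), hi=6 ⇒ 7 5 6 8 3 9 10 12 11
3<9: swap(4,4), lo=5 mid=5 ⇒ 7 5 6 8 3 9 10 12 11
9=9: mid=6
10>9: swap(6,6), hi=5 ⇒ 7 5 6 8 3 9 10 12 11
done. lo=5 hi=5; a=7 5 6 8 3 9 10 12 11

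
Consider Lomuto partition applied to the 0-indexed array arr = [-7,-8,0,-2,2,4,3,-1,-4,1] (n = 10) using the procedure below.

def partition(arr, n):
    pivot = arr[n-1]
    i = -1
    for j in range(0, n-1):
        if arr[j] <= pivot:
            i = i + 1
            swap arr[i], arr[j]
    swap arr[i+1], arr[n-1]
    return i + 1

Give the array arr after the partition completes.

pivot = arr[9] = 1; i = -1
j=0: arr[0]=-7 ≤ 1 → i=0, swap arr[0],arr[0] (no change) → [-7,-8,0,-2,2,4,3,-1,-4,1]
j=1: arr[1]=-8 ≤ 1 → i=1, swap arr[1],arr[1] (no change) → [-7,-8,0,-2,2,4,3,-1,-4,1]
j=2: arr[2]=0 ≤ 1 → i=2, swap arr[2],arr[2] (no change) → [-7,-8,0,-2,2,4,3,-1,-4,1]
j=3: arr[3]=-2 ≤ 1 → i=3, swap arr[3],arr[3] (no change) → [-7,-8,0,-2,2,4,3,-1,-4,1]
j=4: arr[4]=2 > 1 → no swap
j=5: arr[5]=4 > 1 → no swap
j=6: arr[6]=3 > 1 → no swap
j=7: arr[7]=-1 ≤ 1 → i=4, swap arr[4],arr[7] → [-7,-8,0,-2,-1,4,3,2,-4,1]
j=8: arr[8]=-4 ≤ 1 → i=5, swap arr[5],arr[8] → [-7,-8,0,-2,-1,-4,3,2,4,1]
final swap arr[6],arr[9] → [-7,-8,0,-2,-1,-4,1,2,4,3]; return 6

[-7,-8,0,-2,-1,-4,1,2,4,3]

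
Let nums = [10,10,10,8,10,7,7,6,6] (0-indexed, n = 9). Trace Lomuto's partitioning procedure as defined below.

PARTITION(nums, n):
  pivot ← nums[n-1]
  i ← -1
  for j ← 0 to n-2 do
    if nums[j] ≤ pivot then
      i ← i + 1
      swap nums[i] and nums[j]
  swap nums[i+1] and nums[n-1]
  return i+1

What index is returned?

1

pivot=6, i=-1
j=0: 10>6, skip
j=1: 10>6, skip
j=2: 10>6, skip
j=3: 8>6, skip
j=4: 10>6, skip
j=5: 7>6, skip
j=6: 7>6, skip
j=7: 6≤6, i=0, swap(0,7) ⇒ [6,10,10,8,10,7,7,10,6]
swap(1,8) ⇒ [6,6,10,8,10,7,7,10,10]; return 1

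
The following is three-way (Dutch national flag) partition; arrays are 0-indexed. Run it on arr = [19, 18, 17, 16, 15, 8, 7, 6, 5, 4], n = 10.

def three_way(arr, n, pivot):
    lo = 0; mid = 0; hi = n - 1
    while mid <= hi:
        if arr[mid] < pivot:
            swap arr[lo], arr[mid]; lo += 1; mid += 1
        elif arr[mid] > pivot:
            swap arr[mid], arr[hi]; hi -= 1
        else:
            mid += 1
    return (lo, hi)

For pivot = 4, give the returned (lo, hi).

lo=0 mid=0 hi=9
19>4: swap(0,9), hi=8 ⇒ [4, 18, 17, 16, 15, 8, 7, 6, 5, 19]
4=4: mid=1
18>4: swap(1,8), hi=7 ⇒ [4, 5, 17, 16, 15, 8, 7, 6, 18, 19]
5>4: swap(1,7), hi=6 ⇒ [4, 6, 17, 16, 15, 8, 7, 5, 18, 19]
6>4: swap(1,6), hi=5 ⇒ [4, 7, 17, 16, 15, 8, 6, 5, 18, 19]
7>4: swap(1,5), hi=4 ⇒ [4, 8, 17, 16, 15, 7, 6, 5, 18, 19]
8>4: swap(1,4), hi=3 ⇒ [4, 15, 17, 16, 8, 7, 6, 5, 18, 19]
15>4: swap(1,3), hi=2 ⇒ [4, 16, 17, 15, 8, 7, 6, 5, 18, 19]
16>4: swap(1,2), hi=1 ⇒ [4, 17, 16, 15, 8, 7, 6, 5, 18, 19]
17>4: swap(1,1), hi=0 ⇒ [4, 17, 16, 15, 8, 7, 6, 5, 18, 19]
done. lo=0 hi=0; arr=[4, 17, 16, 15, 8, 7, 6, 5, 18, 19]

(0, 0)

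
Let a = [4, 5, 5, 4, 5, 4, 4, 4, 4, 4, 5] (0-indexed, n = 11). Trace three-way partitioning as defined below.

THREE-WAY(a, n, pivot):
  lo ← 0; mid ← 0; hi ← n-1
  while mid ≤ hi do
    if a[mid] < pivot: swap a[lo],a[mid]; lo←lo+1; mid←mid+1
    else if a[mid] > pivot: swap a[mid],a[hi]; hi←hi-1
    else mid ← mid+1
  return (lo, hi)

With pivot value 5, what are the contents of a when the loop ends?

[4, 4, 4, 4, 4, 4, 4, 5, 5, 5, 5]

pivot = 5; lo=0, mid=0, hi=10
a[mid]=4<5: swap a[0],a[0]; lo=1,mid=1 → [4, 5, 5, 4, 5, 4, 4, 4, 4, 4, 5]
a[mid]=5=5: mid=2
a[mid]=5=5: mid=3
a[mid]=4<5: swap a[1],a[3]; lo=2,mid=4 → [4, 4, 5, 5, 5, 4, 4, 4, 4, 4, 5]
a[mid]=5=5: mid=5
a[mid]=4<5: swap a[2],a[5]; lo=3,mid=6 → [4, 4, 4, 5, 5, 5, 4, 4, 4, 4, 5]
a[mid]=4<5: swap a[3],a[6]; lo=4,mid=7 → [4, 4, 4, 4, 5, 5, 5, 4, 4, 4, 5]
a[mid]=4<5: swap a[4],a[7]; lo=5,mid=8 → [4, 4, 4, 4, 4, 5, 5, 5, 4, 4, 5]
a[mid]=4<5: swap a[5],a[8]; lo=6,mid=9 → [4, 4, 4, 4, 4, 4, 5, 5, 5, 4, 5]
a[mid]=4<5: swap a[6],a[9]; lo=7,mid=10 → [4, 4, 4, 4, 4, 4, 4, 5, 5, 5, 5]
a[mid]=5=5: mid=11
end: lo=7, hi=10; a = [4, 4, 4, 4, 4, 4, 4, 5, 5, 5, 5]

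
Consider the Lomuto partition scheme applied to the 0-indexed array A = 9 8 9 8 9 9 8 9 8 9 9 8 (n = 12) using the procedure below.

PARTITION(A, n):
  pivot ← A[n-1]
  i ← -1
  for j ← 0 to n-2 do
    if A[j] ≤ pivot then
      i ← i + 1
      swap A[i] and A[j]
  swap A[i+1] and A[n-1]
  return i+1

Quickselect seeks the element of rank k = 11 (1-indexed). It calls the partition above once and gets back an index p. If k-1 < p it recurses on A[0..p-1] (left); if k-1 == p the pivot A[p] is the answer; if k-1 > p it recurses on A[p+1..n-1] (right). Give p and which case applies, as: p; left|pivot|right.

4; right

pivot = A[11] = 8; i = -1
j=0: A[0]=9 > 8 → no swap
j=1: A[1]=8 ≤ 8 → i=0, swap A[0],A[1] → 8 9 9 8 9 9 8 9 8 9 9 8
j=2: A[2]=9 > 8 → no swap
j=3: A[3]=8 ≤ 8 → i=1, swap A[1],A[3] → 8 8 9 9 9 9 8 9 8 9 9 8
j=4: A[4]=9 > 8 → no swap
j=5: A[5]=9 > 8 → no swap
j=6: A[6]=8 ≤ 8 → i=2, swap A[2],A[6] → 8 8 8 9 9 9 9 9 8 9 9 8
j=7: A[7]=9 > 8 → no swap
j=8: A[8]=8 ≤ 8 → i=3, swap A[3],A[8] → 8 8 8 8 9 9 9 9 9 9 9 8
j=9: A[9]=9 > 8 → no swap
j=10: A[10]=9 > 8 → no swap
final swap A[4],A[11] → 8 8 8 8 8 9 9 9 9 9 9 9; return 4
p = 4; k-1 = 10 > 4 ⇒ right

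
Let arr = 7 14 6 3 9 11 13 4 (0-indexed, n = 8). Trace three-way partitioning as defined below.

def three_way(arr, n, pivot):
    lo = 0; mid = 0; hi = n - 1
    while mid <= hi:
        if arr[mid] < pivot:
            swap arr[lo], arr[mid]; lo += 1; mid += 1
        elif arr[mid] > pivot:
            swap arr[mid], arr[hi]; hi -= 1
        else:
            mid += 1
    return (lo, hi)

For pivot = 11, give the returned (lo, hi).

(5, 5)

pivot = 11; lo=0, mid=0, hi=7
arr[mid]=7<11: swap arr[0],arr[0]; lo=1,mid=1 → 7 14 6 3 9 11 13 4
arr[mid]=14>11: swap arr[1],arr[7]; hi=6 → 7 4 6 3 9 11 13 14
arr[mid]=4<11: swap arr[1],arr[1]; lo=2,mid=2 → 7 4 6 3 9 11 13 14
arr[mid]=6<11: swap arr[2],arr[2]; lo=3,mid=3 → 7 4 6 3 9 11 13 14
arr[mid]=3<11: swap arr[3],arr[3]; lo=4,mid=4 → 7 4 6 3 9 11 13 14
arr[mid]=9<11: swap arr[4],arr[4]; lo=5,mid=5 → 7 4 6 3 9 11 13 14
arr[mid]=11=11: mid=6
arr[mid]=13>11: swap arr[6],arr[6]; hi=5 → 7 4 6 3 9 11 13 14
end: lo=5, hi=5; arr = 7 4 6 3 9 11 13 14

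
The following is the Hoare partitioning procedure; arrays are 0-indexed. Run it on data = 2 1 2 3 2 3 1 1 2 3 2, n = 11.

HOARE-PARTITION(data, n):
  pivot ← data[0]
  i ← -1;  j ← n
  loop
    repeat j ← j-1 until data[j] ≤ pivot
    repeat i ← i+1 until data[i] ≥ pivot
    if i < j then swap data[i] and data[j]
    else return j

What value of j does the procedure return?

4

pivot = data[0] = 2; i = -1, j = 11
j→10 (data[10]=2≤2), i→0 (data[0]=2≥2); i<j, swap → 2 1 2 3 2 3 1 1 2 3 2
j→8 (data[8]=2≤2), i→2 (data[2]=2≥2); i<j, swap → 2 1 2 3 2 3 1 1 2 3 2
j→7 (data[7]=1≤2), i→3 (data[3]=3≥2); i<j, swap → 2 1 2 1 2 3 1 3 2 3 2
j→6 (data[6]=1≤2), i→4 (data[4]=2≥2); i<j, swap → 2 1 2 1 1 3 2 3 2 3 2
j→4, i→5; i≥j, return j=4. data = 2 1 2 1 1 3 2 3 2 3 2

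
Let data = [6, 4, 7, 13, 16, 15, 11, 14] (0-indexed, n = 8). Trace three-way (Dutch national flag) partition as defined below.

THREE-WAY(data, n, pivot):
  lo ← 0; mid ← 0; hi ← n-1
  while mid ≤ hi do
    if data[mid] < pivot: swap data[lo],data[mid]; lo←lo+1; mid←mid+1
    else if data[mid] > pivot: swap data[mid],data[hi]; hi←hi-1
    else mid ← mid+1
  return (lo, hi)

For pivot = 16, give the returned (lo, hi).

(7, 7)

lo=0 mid=0 hi=7
6<16: swap(0,0), lo=1 mid=1 ⇒ [6, 4, 7, 13, 16, 15, 11, 14]
4<16: swap(1,1), lo=2 mid=2 ⇒ [6, 4, 7, 13, 16, 15, 11, 14]
7<16: swap(2,2), lo=3 mid=3 ⇒ [6, 4, 7, 13, 16, 15, 11, 14]
13<16: swap(3,3), lo=4 mid=4 ⇒ [6, 4, 7, 13, 16, 15, 11, 14]
16=16: mid=5
15<16: swap(4,5), lo=5 mid=6 ⇒ [6, 4, 7, 13, 15, 16, 11, 14]
11<16: swap(5,6), lo=6 mid=7 ⇒ [6, 4, 7, 13, 15, 11, 16, 14]
14<16: swap(6,7), lo=7 mid=8 ⇒ [6, 4, 7, 13, 15, 11, 14, 16]
done. lo=7 hi=7; data=[6, 4, 7, 13, 15, 11, 14, 16]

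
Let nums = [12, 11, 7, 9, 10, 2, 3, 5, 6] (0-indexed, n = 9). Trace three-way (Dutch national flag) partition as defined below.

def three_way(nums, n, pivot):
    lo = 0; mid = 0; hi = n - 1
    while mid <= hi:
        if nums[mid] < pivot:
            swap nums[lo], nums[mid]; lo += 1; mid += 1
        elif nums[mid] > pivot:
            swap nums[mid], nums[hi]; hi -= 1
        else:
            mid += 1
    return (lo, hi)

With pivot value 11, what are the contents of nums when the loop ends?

lo=0 mid=0 hi=8
12>11: swap(0,8), hi=7 ⇒ [6, 11, 7, 9, 10, 2, 3, 5, 12]
6<11: swap(0,0), lo=1 mid=1 ⇒ [6, 11, 7, 9, 10, 2, 3, 5, 12]
11=11: mid=2
7<11: swap(1,2), lo=2 mid=3 ⇒ [6, 7, 11, 9, 10, 2, 3, 5, 12]
9<11: swap(2,3), lo=3 mid=4 ⇒ [6, 7, 9, 11, 10, 2, 3, 5, 12]
10<11: swap(3,4), lo=4 mid=5 ⇒ [6, 7, 9, 10, 11, 2, 3, 5, 12]
2<11: swap(4,5), lo=5 mid=6 ⇒ [6, 7, 9, 10, 2, 11, 3, 5, 12]
3<11: swap(5,6), lo=6 mid=7 ⇒ [6, 7, 9, 10, 2, 3, 11, 5, 12]
5<11: swap(6,7), lo=7 mid=8 ⇒ [6, 7, 9, 10, 2, 3, 5, 11, 12]
done. lo=7 hi=7; nums=[6, 7, 9, 10, 2, 3, 5, 11, 12]

[6, 7, 9, 10, 2, 3, 5, 11, 12]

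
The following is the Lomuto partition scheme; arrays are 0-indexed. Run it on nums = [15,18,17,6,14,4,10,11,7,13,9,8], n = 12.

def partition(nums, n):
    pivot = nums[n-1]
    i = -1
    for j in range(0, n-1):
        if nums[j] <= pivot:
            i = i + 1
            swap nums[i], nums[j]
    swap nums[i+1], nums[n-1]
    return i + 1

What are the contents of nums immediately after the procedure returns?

[6,4,7,8,14,18,10,11,17,13,9,15]

pivot=8, i=-1
j=0: 15>8, skip
j=1: 18>8, skip
j=2: 17>8, skip
j=3: 6≤8, i=0, swap(0,3) ⇒ [6,18,17,15,14,4,10,11,7,13,9,8]
j=4: 14>8, skip
j=5: 4≤8, i=1, swap(1,5) ⇒ [6,4,17,15,14,18,10,11,7,13,9,8]
j=6: 10>8, skip
j=7: 11>8, skip
j=8: 7≤8, i=2, swap(2,8) ⇒ [6,4,7,15,14,18,10,11,17,13,9,8]
j=9: 13>8, skip
j=10: 9>8, skip
swap(3,11) ⇒ [6,4,7,8,14,18,10,11,17,13,9,15]; return 3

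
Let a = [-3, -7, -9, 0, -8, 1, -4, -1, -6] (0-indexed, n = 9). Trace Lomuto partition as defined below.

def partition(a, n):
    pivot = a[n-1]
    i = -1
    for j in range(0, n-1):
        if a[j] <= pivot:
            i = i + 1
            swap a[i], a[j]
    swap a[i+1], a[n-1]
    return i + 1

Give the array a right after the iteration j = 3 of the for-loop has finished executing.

[-7, -9, -3, 0, -8, 1, -4, -1, -6]

pivot=-6, i=-1
j=0: -3>-6, skip
j=1: -7≤-6, i=0, swap(0,1) ⇒ [-7, -3, -9, 0, -8, 1, -4, -1, -6]
j=2: -9≤-6, i=1, swap(1,2) ⇒ [-7, -9, -3, 0, -8, 1, -4, -1, -6]
j=3: 0>-6, skip
(after j=3) a = [-7, -9, -3, 0, -8, 1, -4, -1, -6]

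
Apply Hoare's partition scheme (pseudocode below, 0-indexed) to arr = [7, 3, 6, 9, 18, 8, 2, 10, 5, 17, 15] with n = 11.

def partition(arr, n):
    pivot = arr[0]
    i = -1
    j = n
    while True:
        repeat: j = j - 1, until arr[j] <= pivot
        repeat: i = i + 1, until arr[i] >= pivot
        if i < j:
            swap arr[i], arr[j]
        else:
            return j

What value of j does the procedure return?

3

pivot = arr[0] = 7; i = -1, j = 11
j→8 (arr[8]=5≤7), i→0 (arr[0]=7≥7); i<j, swap → [5, 3, 6, 9, 18, 8, 2, 10, 7, 17, 15]
j→6 (arr[6]=2≤7), i→3 (arr[3]=9≥7); i<j, swap → [5, 3, 6, 2, 18, 8, 9, 10, 7, 17, 15]
j→3, i→4; i≥j, return j=3. arr = [5, 3, 6, 2, 18, 8, 9, 10, 7, 17, 15]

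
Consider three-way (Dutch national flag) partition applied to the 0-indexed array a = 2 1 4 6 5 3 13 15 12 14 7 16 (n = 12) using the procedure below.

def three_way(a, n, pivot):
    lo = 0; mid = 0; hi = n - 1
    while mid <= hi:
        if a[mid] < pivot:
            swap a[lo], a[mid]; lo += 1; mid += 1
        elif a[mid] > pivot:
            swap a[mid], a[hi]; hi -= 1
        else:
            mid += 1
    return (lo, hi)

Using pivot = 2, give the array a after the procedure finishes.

lo=0 mid=0 hi=11
2=2: mid=1
1<2: swap(0,1), lo=1 mid=2 ⇒ 1 2 4 6 5 3 13 15 12 14 7 16
4>2: swap(2,11), hi=10 ⇒ 1 2 16 6 5 3 13 15 12 14 7 4
16>2: swap(2,10), hi=9 ⇒ 1 2 7 6 5 3 13 15 12 14 16 4
7>2: swap(2,9), hi=8 ⇒ 1 2 14 6 5 3 13 15 12 7 16 4
14>2: swap(2,8), hi=7 ⇒ 1 2 12 6 5 3 13 15 14 7 16 4
12>2: swap(2,7), hi=6 ⇒ 1 2 15 6 5 3 13 12 14 7 16 4
15>2: swap(2,6), hi=5 ⇒ 1 2 13 6 5 3 15 12 14 7 16 4
13>2: swap(2,5), hi=4 ⇒ 1 2 3 6 5 13 15 12 14 7 16 4
3>2: swap(2,4), hi=3 ⇒ 1 2 5 6 3 13 15 12 14 7 16 4
5>2: swap(2,3), hi=2 ⇒ 1 2 6 5 3 13 15 12 14 7 16 4
6>2: swap(2,2), hi=1 ⇒ 1 2 6 5 3 13 15 12 14 7 16 4
done. lo=1 hi=1; a=1 2 6 5 3 13 15 12 14 7 16 4

1 2 6 5 3 13 15 12 14 7 16 4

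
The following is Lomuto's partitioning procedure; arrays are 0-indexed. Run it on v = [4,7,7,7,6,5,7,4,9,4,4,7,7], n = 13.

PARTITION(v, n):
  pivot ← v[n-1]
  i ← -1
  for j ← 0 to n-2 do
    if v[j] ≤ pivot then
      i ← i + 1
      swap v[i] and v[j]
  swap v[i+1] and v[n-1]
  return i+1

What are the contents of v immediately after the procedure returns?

pivot = v[12] = 7; i = -1
j=0: v[0]=4 ≤ 7 → i=0, swap v[0],v[0] (no change) → [4,7,7,7,6,5,7,4,9,4,4,7,7]
j=1: v[1]=7 ≤ 7 → i=1, swap v[1],v[1] (no change) → [4,7,7,7,6,5,7,4,9,4,4,7,7]
j=2: v[2]=7 ≤ 7 → i=2, swap v[2],v[2] (no change) → [4,7,7,7,6,5,7,4,9,4,4,7,7]
j=3: v[3]=7 ≤ 7 → i=3, swap v[3],v[3] (no change) → [4,7,7,7,6,5,7,4,9,4,4,7,7]
j=4: v[4]=6 ≤ 7 → i=4, swap v[4],v[4] (no change) → [4,7,7,7,6,5,7,4,9,4,4,7,7]
j=5: v[5]=5 ≤ 7 → i=5, swap v[5],v[5] (no change) → [4,7,7,7,6,5,7,4,9,4,4,7,7]
j=6: v[6]=7 ≤ 7 → i=6, swap v[6],v[6] (no change) → [4,7,7,7,6,5,7,4,9,4,4,7,7]
j=7: v[7]=4 ≤ 7 → i=7, swap v[7],v[7] (no change) → [4,7,7,7,6,5,7,4,9,4,4,7,7]
j=8: v[8]=9 > 7 → no swap
j=9: v[9]=4 ≤ 7 → i=8, swap v[8],v[9] → [4,7,7,7,6,5,7,4,4,9,4,7,7]
j=10: v[10]=4 ≤ 7 → i=9, swap v[9],v[10] → [4,7,7,7,6,5,7,4,4,4,9,7,7]
j=11: v[11]=7 ≤ 7 → i=10, swap v[10],v[11] → [4,7,7,7,6,5,7,4,4,4,7,9,7]
final swap v[11],v[12] → [4,7,7,7,6,5,7,4,4,4,7,7,9]; return 11

[4,7,7,7,6,5,7,4,4,4,7,7,9]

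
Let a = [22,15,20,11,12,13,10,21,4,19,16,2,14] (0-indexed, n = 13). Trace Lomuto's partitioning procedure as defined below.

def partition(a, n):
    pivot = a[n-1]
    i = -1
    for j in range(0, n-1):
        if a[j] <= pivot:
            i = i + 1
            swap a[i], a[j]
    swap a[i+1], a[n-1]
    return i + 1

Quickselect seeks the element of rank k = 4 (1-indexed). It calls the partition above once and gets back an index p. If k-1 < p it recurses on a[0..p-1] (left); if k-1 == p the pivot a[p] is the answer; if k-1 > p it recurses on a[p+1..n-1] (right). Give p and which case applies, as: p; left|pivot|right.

6; left

pivot = a[12] = 14; i = -1
j=0: a[0]=22 > 14 → no swap
j=1: a[1]=15 > 14 → no swap
j=2: a[2]=20 > 14 → no swap
j=3: a[3]=11 ≤ 14 → i=0, swap a[0],a[3] → [11,15,20,22,12,13,10,21,4,19,16,2,14]
j=4: a[4]=12 ≤ 14 → i=1, swap a[1],a[4] → [11,12,20,22,15,13,10,21,4,19,16,2,14]
j=5: a[5]=13 ≤ 14 → i=2, swap a[2],a[5] → [11,12,13,22,15,20,10,21,4,19,16,2,14]
j=6: a[6]=10 ≤ 14 → i=3, swap a[3],a[6] → [11,12,13,10,15,20,22,21,4,19,16,2,14]
j=7: a[7]=21 > 14 → no swap
j=8: a[8]=4 ≤ 14 → i=4, swap a[4],a[8] → [11,12,13,10,4,20,22,21,15,19,16,2,14]
j=9: a[9]=19 > 14 → no swap
j=10: a[10]=16 > 14 → no swap
j=11: a[11]=2 ≤ 14 → i=5, swap a[5],a[11] → [11,12,13,10,4,2,22,21,15,19,16,20,14]
final swap a[6],a[12] → [11,12,13,10,4,2,14,21,15,19,16,20,22]; return 6
p = 6; k-1 = 3 < 6 ⇒ left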